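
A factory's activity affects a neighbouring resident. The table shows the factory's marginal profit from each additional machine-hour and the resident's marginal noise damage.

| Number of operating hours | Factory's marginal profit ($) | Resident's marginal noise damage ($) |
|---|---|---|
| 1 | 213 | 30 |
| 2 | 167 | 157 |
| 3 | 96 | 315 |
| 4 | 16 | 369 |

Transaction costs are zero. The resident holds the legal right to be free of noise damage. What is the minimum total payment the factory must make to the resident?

Efficient level: marginal profit ≥ marginal noise damage through level 2, so k* = 2.
With the resident holding the right, the factory must at least compensate total damage at k*: 30 + 157 = 187.

$187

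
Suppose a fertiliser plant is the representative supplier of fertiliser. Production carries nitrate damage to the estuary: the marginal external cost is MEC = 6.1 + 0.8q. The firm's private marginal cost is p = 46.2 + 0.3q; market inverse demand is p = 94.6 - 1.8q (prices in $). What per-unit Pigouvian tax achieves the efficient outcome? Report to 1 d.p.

tax = $17.8 per unit

Social marginal cost = private MC + MEC = 52.3 + 1.1q.
Set SMC = demand: 52.3 + 1.1q = 94.6 - 1.8q → q* = 14.5862.
The Pigouvian tax equals MEC at q*: 6.1 + 0.8×14.5862 = 17.7690.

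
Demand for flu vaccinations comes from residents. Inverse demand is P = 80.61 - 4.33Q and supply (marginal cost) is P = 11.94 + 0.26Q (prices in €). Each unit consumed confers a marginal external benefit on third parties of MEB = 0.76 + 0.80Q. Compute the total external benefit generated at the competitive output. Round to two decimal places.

€100.90

Market equilibrium (private): 11.94 + 0.26Q = 80.61 - 4.33Q → Q_m = 14.9608.
Total external benefit = ∫₀^{Q_m} (0.76 + 0.80Q) dQ = 0.76×14.9608 + ½×0.80×14.9608² = 100.9004.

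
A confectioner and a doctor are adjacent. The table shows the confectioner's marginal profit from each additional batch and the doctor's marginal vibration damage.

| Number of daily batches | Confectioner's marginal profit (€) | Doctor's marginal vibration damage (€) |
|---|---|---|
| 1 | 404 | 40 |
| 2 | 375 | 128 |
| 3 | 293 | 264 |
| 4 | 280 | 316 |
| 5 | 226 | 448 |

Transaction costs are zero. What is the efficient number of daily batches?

3

Bargaining reaches the level where marginal profit last exceeds marginal vibration damage.
That holds through level 3 (293 ≥ 264) but not at 4 (280 < 316).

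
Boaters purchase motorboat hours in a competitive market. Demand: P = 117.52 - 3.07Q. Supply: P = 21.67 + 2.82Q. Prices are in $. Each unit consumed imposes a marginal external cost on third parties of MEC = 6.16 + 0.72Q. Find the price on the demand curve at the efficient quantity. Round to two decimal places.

Social marginal benefit = demand − MEC = 111.36 - 3.79Q.
Set SMB = MC: 111.36 - 3.79Q = 21.67 + 2.82Q → Q* = 13.5688.
Consumer price on the demand curve at Q*: 117.52 − 3.07×13.5688 = 75.8638.

P = $75.86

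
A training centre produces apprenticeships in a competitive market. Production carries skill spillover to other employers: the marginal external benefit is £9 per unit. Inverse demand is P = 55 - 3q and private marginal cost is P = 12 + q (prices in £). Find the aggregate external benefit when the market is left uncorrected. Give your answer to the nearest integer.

£97

Market equilibrium (private): 12 + q = 55 - 3q → q_m = 10.7500.
Total external benefit = MEB × q_m = 9 × 10.7500 = 96.7500.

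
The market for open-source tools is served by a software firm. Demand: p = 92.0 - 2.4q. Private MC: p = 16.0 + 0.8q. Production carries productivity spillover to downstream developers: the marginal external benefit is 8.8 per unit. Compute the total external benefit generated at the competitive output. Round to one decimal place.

Market equilibrium (private): 16.0 + 0.8q = 92.0 - 2.4q → q_m = 23.7500.
Total external benefit = MEB × q_m = 8.8 × 23.7500 = 209.0000.

209.0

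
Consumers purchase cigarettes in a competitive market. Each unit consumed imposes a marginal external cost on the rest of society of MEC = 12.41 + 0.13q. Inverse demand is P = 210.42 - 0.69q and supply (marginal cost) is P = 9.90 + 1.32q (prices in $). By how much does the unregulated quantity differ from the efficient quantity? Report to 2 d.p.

Market equilibrium (private): 9.90 + 1.32q = 210.42 - 0.69q → q_m = 99.7612.
Social marginal benefit = demand − MEC = 198.01 - 0.82q.
Set SMB = MC: 198.01 - 0.82q = 9.90 + 1.32q → q* = 87.9019.
Gap = |99.7612 − 87.9019| = 11.8593.

11.86 units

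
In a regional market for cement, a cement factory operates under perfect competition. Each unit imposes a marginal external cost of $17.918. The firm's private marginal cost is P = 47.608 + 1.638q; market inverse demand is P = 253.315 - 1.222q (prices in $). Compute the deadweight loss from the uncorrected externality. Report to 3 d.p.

DWL = $56.128

Market equilibrium (private): 47.608 + 1.638q = 253.315 - 1.222q → q_m = 71.9255.
Social marginal cost = private MC + MEC = 65.526 + 1.638q.
Set SMC = demand: 65.526 + 1.638q = 253.315 - 1.222q → q* = 65.6605.
Height of the DWL triangle at q_m is SMC(q_m) − demand(q_m) = MEC(q_m) = 17.9180.
DWL = ½ × 6.2650 × 17.9180 = 56.1281.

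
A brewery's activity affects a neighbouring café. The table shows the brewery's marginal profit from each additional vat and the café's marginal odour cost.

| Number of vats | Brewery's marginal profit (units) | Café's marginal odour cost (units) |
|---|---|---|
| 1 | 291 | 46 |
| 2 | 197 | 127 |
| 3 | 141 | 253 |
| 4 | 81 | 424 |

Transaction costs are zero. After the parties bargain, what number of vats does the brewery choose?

Bargaining reaches the level where marginal profit last exceeds marginal odour cost.
That holds through level 2 (197 ≥ 127) but not at 3 (141 < 253).

2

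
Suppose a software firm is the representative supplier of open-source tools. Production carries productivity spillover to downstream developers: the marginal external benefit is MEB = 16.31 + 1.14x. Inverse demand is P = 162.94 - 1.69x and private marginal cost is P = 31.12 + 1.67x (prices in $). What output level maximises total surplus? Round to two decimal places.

Social marginal cost = private MC − MEB = 14.81 + 0.53x.
Set SMC = demand: 14.81 + 0.53x = 162.94 - 1.69x → x* = 66.7252.

x* = 66.73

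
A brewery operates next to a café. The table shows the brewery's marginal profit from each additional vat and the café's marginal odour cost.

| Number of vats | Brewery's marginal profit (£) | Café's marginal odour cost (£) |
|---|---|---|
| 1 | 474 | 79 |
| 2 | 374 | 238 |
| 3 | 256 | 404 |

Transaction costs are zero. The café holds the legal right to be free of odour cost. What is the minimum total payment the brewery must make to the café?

£317

Efficient level: marginal profit ≥ marginal odour cost through level 2, so k* = 2.
With the café holding the right, the brewery must at least compensate total damage at k*: 79 + 238 = 317.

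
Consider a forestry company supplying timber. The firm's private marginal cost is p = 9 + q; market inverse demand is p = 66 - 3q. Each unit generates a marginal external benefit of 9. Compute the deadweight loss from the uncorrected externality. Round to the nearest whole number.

DWL = 10

Market equilibrium (private): 9 + q = 66 - 3q → q_m = 14.2500.
Social marginal cost = private MC − MEB = 0 + q.
Set SMC = demand: 0 + q = 66 - 3q → q* = 16.5000.
Height of the DWL triangle at q_m is demand(q_m) − SMC(q_m) = MEB(q_m) = 9.0000.
DWL = ½ × 2.2500 × 9.0000 = 10.1250.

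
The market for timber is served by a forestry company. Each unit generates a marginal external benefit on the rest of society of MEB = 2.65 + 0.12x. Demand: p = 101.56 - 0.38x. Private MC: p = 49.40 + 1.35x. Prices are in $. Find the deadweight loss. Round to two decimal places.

DWL = $12.20

Market equilibrium (private): 49.40 + 1.35x = 101.56 - 0.38x → x_m = 30.1503.
Social marginal cost = private MC − MEB = 46.75 + 1.23x.
Set SMC = demand: 46.75 + 1.23x = 101.56 - 0.38x → x* = 34.0435.
The welfare-loss triangle has base |x_m − x*| and height MEB(x_m) (the vertical gap between SMC and demand is zero at x* and MEB at x_m).
DWL = ½ × 3.8932 × 6.2680 = 12.2013.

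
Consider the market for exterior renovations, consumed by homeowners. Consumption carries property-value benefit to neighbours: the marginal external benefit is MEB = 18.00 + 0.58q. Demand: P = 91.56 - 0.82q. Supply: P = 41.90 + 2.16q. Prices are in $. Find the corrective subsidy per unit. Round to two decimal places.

Social marginal benefit = demand + MEB = 109.56 - 0.24q.
Set SMB = MC: 109.56 - 0.24q = 41.90 + 2.16q → q* = 28.1917.
The Pigouvian subsidy equals MEB at q*: 18.00 + 0.58×28.1917 = 34.3512.

subsidy = $34.35 per unit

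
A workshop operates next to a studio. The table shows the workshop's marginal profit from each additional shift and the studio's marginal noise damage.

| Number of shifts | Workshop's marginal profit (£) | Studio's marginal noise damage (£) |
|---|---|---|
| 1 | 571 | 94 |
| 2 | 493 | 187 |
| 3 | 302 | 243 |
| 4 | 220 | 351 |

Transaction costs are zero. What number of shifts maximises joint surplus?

Bargaining reaches the level where marginal profit last exceeds marginal noise damage.
That holds through level 3 (302 ≥ 243) but not at 4 (220 < 351).

3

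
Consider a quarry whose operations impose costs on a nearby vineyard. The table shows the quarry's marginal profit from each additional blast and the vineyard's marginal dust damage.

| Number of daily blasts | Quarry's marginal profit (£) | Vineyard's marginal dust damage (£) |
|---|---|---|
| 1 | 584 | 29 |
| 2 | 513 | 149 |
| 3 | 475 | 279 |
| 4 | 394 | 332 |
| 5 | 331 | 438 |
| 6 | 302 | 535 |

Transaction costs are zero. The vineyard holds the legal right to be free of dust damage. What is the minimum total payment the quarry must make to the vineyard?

Efficient level: marginal profit ≥ marginal dust damage through level 4, so k* = 4.
With the vineyard holding the right, the quarry must at least compensate total damage at k*: 29 + 149 + 279 + 332 = 789.

£789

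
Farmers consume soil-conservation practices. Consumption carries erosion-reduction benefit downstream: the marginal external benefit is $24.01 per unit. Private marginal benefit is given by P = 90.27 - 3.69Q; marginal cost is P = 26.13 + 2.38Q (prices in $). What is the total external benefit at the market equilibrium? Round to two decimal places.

Market equilibrium (private): 26.13 + 2.38Q = 90.27 - 3.69Q → Q_m = 10.5667.
Total external benefit = MEB × Q_m = 24.01 × 10.5667 = 253.7065.

$253.71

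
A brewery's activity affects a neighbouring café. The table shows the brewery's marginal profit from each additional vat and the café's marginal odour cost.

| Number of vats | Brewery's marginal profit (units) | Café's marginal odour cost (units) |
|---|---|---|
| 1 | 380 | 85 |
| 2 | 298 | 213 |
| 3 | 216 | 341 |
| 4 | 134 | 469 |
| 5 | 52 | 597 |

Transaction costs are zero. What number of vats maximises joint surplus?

Bargaining reaches the level where marginal profit last exceeds marginal odour cost.
That holds through level 2 (298 ≥ 213) but not at 3 (216 < 341).

2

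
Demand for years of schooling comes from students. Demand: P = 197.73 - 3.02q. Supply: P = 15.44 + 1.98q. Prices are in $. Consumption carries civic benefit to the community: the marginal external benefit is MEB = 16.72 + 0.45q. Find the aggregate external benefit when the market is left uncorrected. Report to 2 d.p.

$908.64

Market equilibrium (private): 15.44 + 1.98q = 197.73 - 3.02q → q_m = 36.4580.
Total external benefit = ∫₀^{q_m} (16.72 + 0.45q) dq = 16.72×36.4580 + ½×0.45×36.4580² = 908.6446.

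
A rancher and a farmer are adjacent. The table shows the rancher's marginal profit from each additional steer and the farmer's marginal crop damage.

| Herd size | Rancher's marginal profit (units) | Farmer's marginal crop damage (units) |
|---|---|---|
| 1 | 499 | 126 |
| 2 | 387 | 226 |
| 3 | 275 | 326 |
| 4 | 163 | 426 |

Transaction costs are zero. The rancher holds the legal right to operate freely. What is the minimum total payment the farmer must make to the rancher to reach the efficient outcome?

Left alone the rancher would choose level 4 (marginal profit stays positive).
Efficient level: k* = 2 (marginal profit ≥ marginal crop damage through 2).
The farmer must at least cover the rancher's forgone profit from cutting 4→2: 275 + 163 = 438.

438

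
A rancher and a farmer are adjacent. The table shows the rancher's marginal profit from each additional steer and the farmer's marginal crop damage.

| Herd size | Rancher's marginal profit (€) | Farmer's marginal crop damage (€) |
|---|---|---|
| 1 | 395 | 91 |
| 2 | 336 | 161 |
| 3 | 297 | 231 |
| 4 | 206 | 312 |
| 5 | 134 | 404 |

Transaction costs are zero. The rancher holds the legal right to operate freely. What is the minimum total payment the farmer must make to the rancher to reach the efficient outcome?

€340

Left alone the rancher would choose level 5 (marginal profit stays positive).
Efficient level: k* = 3 (marginal profit ≥ marginal crop damage through 3).
The farmer must at least cover the rancher's forgone profit from cutting 5→3: 206 + 134 = 340.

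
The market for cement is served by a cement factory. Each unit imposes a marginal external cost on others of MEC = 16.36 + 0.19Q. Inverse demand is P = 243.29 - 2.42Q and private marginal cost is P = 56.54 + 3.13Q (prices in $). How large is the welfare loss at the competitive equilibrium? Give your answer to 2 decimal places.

Market equilibrium (private): 56.54 + 3.13Q = 243.29 - 2.42Q → Q_m = 33.6486.
Social marginal cost = private MC + MEC = 72.90 + 3.32Q.
Set SMC = demand: 72.90 + 3.32Q = 243.29 - 2.42Q → Q* = 29.6847.
Between Q* and Q_m the wedge SMC − demand runs linearly from 0 to MEC(Q_m), so the loss is a triangle.
DWL = ½ × 3.9639 × 22.7532 = 45.0957.

DWL = $45.10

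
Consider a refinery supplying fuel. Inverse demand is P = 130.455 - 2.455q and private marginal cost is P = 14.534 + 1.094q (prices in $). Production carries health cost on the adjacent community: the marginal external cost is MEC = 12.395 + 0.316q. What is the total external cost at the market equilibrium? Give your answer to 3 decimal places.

Market equilibrium (private): 14.534 + 1.094q = 130.455 - 2.455q → q_m = 32.6630.
Total external cost = ∫₀^{q_m} (12.395 + 0.316q) dq = 12.395×32.6630 + ½×0.316×32.6630² = 573.4236.

$573.424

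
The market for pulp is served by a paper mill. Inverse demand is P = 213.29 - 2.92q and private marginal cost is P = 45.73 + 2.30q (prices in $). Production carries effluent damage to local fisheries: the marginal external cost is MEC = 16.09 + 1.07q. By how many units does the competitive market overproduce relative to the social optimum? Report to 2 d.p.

8.02 units

Market equilibrium (private): 45.73 + 2.30q = 213.29 - 2.92q → q_m = 32.0996.
Social marginal cost = private MC + MEC = 61.82 + 3.37q.
Set SMC = demand: 61.82 + 3.37q = 213.29 - 2.92q → q* = 24.0811.
Gap = |32.0996 − 24.0811| = 8.0185.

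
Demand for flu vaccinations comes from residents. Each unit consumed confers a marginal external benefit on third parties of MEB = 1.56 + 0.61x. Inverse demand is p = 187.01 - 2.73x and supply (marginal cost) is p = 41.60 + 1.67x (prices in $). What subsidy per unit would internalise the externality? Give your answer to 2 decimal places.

Social marginal benefit = demand + MEB = 188.57 - 2.12x.
Set SMB = MC: 188.57 - 2.12x = 41.60 + 1.67x → x* = 38.7784.
The Pigouvian subsidy equals MEB at x*: 1.56 + 0.61×38.7784 = 25.2148.

subsidy = $25.21 per unit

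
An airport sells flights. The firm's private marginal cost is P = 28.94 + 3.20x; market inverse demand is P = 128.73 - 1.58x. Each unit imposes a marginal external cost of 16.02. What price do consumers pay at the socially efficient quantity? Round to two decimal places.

P = 101.04

Social marginal cost = private MC + MEC = 44.96 + 3.20x.
Set SMC = demand: 44.96 + 3.20x = 128.73 - 1.58x → x* = 17.5251.
Consumer price on the demand curve at x*: 128.73 − 1.58×17.5251 = 101.0403.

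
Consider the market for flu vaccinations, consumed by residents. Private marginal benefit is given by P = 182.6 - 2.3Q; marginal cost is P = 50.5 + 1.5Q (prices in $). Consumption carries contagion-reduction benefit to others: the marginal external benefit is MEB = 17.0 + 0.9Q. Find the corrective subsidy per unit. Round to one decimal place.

subsidy = $63.3 per unit

Social marginal benefit = demand + MEB = 199.6 - 1.4Q.
Set SMB = MC: 199.6 - 1.4Q = 50.5 + 1.5Q → Q* = 51.4138.
The Pigouvian subsidy equals MEB at Q*: 17.0 + 0.9×51.4138 = 63.2724.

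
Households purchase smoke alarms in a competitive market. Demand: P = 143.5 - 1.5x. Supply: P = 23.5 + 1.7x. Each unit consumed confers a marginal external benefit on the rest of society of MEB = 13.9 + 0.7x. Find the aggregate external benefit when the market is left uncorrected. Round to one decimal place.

1013.4

Market equilibrium (private): 23.5 + 1.7x = 143.5 - 1.5x → x_m = 37.5000.
Total external benefit = ∫₀^{x_m} (13.9 + 0.7x) dx = 13.9×37.5000 + ½×0.7×37.5000² = 1013.4375.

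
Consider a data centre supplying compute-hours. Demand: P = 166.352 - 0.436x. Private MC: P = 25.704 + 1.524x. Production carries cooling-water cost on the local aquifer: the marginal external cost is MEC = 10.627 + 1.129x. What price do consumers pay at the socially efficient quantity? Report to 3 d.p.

Social marginal cost = private MC + MEC = 36.331 + 2.653x.
Set SMC = demand: 36.331 + 2.653x = 166.352 - 0.436x → x* = 42.0916.
Consumer price on the demand curve at x*: 166.352 − 0.436×42.0916 = 148.0001.

P = 148.000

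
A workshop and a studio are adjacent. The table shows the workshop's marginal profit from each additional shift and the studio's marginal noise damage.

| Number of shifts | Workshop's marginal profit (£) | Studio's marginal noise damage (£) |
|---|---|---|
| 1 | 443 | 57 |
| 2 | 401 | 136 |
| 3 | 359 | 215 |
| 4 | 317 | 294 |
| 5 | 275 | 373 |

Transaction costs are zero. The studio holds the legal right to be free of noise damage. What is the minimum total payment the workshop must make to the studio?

£702

Efficient level: marginal profit ≥ marginal noise damage through level 4, so k* = 4.
With the studio holding the right, the workshop must at least compensate total damage at k*: 57 + 136 + 215 + 294 = 702.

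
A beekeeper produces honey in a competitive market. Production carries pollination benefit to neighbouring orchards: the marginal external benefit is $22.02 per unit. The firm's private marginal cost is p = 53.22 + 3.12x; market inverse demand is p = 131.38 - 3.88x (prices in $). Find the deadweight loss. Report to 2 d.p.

DWL = $34.63

Market equilibrium (private): 53.22 + 3.12x = 131.38 - 3.88x → x_m = 11.1657.
Social marginal cost = private MC − MEB = 31.20 + 3.12x.
Set SMC = demand: 31.20 + 3.12x = 131.38 - 3.88x → x* = 14.3114.
The welfare-loss triangle has base |x_m − x*| and height MEB(x_m) (the vertical gap between SMC and demand is zero at x* and MEB at x_m).
DWL = ½ × 3.1457 × 22.0200 = 34.6342.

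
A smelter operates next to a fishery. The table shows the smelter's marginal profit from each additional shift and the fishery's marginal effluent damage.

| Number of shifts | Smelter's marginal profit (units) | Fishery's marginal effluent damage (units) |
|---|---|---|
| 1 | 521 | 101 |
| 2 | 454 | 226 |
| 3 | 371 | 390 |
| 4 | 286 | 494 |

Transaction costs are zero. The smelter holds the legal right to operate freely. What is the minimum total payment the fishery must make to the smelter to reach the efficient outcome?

Left alone the smelter would choose level 4 (marginal profit stays positive).
Efficient level: k* = 2 (marginal profit ≥ marginal effluent damage through 2).
The fishery must at least cover the smelter's forgone profit from cutting 4→2: 371 + 286 = 657.

657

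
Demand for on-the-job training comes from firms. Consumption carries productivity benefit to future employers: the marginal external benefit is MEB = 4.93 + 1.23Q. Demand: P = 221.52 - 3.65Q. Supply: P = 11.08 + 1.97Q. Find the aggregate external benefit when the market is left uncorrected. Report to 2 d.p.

Market equilibrium (private): 11.08 + 1.97Q = 221.52 - 3.65Q → Q_m = 37.4448.
Total external benefit = ∫₀^{Q_m} (4.93 + 1.23Q) dQ = 4.93×37.4448 + ½×1.23×37.4448² = 1046.9024.

1046.90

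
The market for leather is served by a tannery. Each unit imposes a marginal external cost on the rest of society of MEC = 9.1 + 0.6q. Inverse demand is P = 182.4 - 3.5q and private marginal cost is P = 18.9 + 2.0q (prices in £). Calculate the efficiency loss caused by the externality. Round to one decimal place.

Market equilibrium (private): 18.9 + 2.0q = 182.4 - 3.5q → q_m = 29.7273.
Social marginal cost = private MC + MEC = 28.0 + 2.6q.
Set SMC = demand: 28.0 + 2.6q = 182.4 - 3.5q → q* = 25.3115.
Height of the DWL triangle at q_m is SMC(q_m) − demand(q_m) = MEC(q_m) = 26.9364.
DWL = ½ × 4.4158 × 26.9364 = 59.4729.

DWL = £59.5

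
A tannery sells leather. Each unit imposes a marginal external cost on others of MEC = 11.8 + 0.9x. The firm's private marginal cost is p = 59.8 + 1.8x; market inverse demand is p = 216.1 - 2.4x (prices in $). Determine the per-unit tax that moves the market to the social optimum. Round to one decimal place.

Social marginal cost = private MC + MEC = 71.6 + 2.7x.
Set SMC = demand: 71.6 + 2.7x = 216.1 - 2.4x → x* = 28.3333.
The Pigouvian tax equals MEC at x*: 11.8 + 0.9×28.3333 = 37.3000.

tax = $37.3 per unit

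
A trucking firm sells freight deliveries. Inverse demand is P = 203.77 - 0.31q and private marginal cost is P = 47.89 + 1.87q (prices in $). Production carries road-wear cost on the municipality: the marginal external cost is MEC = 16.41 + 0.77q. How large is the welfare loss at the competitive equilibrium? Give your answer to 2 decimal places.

DWL = $865.72

Market equilibrium (private): 47.89 + 1.87q = 203.77 - 0.31q → q_m = 71.5046.
Social marginal cost = private MC + MEC = 64.30 + 2.64q.
Set SMC = demand: 64.30 + 2.64q = 203.77 - 0.31q → q* = 47.2780.
The welfare-loss triangle has base |q_m − q*| and height MEC(q_m) (the vertical gap between SMC and demand is zero at q* and MEC at q_m).
DWL = ½ × 24.2266 × 71.4685 = 865.7194.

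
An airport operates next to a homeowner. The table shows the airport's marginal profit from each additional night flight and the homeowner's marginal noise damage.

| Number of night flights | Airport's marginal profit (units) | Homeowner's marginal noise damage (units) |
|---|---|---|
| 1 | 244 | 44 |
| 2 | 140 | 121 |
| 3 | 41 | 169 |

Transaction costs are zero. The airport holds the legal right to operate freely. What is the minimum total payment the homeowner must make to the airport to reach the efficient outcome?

Left alone the airport would choose level 3 (marginal profit stays positive).
Efficient level: k* = 2 (marginal profit ≥ marginal noise damage through 2).
The homeowner must at least cover the airport's forgone profit from cutting 3→2: 41 = 41.

41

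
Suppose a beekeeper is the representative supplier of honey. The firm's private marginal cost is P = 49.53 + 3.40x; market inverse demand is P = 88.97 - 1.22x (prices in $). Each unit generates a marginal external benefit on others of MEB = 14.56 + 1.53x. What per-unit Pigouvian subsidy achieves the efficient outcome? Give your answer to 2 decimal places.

Social marginal cost = private MC − MEB = 34.97 + 1.87x.
Set SMC = demand: 34.97 + 1.87x = 88.97 - 1.22x → x* = 17.4757.
The Pigouvian subsidy equals MEB at x*: 14.56 + 1.53×17.4757 = 41.2978.

subsidy = $41.30 per unit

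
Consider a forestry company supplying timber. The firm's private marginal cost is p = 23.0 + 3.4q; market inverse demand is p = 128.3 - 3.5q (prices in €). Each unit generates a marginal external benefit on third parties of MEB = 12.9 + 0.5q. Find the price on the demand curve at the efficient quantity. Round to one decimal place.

Social marginal cost = private MC − MEB = 10.1 + 2.9q.
Set SMC = demand: 10.1 + 2.9q = 128.3 - 3.5q → q* = 18.4688.
Consumer price on the demand curve at q*: 128.3 − 3.5×18.4688 = 63.6592.

P = €63.7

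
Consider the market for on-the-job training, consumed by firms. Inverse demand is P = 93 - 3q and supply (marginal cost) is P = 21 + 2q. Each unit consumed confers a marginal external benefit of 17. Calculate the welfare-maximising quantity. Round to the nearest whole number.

q* = 18

Social marginal benefit = demand + MEB = 110 - 3q.
Set SMB = MC: 110 - 3q = 21 + 2q → q* = 17.8000.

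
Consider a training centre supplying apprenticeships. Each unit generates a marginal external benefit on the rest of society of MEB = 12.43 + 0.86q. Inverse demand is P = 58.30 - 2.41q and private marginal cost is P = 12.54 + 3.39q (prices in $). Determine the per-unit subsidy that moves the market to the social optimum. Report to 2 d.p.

subsidy = $22.56 per unit

Social marginal cost = private MC − MEB = 0.11 + 2.53q.
Set SMC = demand: 0.11 + 2.53q = 58.30 - 2.41q → q* = 11.7794.
The Pigouvian subsidy equals MEB at q*: 12.43 + 0.86×11.7794 = 22.5603.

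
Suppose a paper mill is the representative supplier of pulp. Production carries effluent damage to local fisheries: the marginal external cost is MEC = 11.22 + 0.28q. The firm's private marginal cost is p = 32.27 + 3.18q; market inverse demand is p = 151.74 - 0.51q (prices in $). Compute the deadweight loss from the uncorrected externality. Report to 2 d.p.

DWL = $51.83

Market equilibrium (private): 32.27 + 3.18q = 151.74 - 0.51q → q_m = 32.3767.
Social marginal cost = private MC + MEC = 43.49 + 3.46q.
Set SMC = demand: 43.49 + 3.46q = 151.74 - 0.51q → q* = 27.2670.
Between q* and q_m the wedge SMC − demand runs linearly from 0 to MEC(q_m), so the loss is a triangle.
DWL = ½ × 5.1097 × 20.2855 = 51.8264.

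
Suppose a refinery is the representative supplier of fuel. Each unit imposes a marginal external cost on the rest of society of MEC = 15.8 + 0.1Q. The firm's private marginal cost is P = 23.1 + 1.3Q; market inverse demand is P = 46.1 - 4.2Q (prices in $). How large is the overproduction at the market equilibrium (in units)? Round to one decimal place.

Market equilibrium (private): 23.1 + 1.3Q = 46.1 - 4.2Q → Q_m = 4.1818.
Social marginal cost = private MC + MEC = 38.9 + 1.4Q.
Set SMC = demand: 38.9 + 1.4Q = 46.1 - 4.2Q → Q* = 1.2857.
Gap = |4.1818 − 1.2857| = 2.8961.

2.9 units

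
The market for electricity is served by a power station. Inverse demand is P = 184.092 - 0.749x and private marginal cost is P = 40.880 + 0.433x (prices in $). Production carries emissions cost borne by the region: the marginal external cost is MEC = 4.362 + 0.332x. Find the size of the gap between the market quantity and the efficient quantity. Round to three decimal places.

Market equilibrium (private): 40.880 + 0.433x = 184.092 - 0.749x → x_m = 121.1607.
Social marginal cost = private MC + MEC = 45.242 + 0.765x.
Set SMC = demand: 45.242 + 0.765x = 184.092 - 0.749x → x* = 91.7107.
Gap = |121.1607 − 91.7107| = 29.4500.

29.450 units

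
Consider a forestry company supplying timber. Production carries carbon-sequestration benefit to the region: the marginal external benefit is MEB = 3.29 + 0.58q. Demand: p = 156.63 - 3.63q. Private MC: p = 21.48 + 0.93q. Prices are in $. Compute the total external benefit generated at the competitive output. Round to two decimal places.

Market equilibrium (private): 21.48 + 0.93q = 156.63 - 3.63q → q_m = 29.6382.
Total external benefit = ∫₀^{q_m} (3.29 + 0.58q) dq = 3.29×29.6382 + ½×0.58×29.6382² = 352.2523.

$352.25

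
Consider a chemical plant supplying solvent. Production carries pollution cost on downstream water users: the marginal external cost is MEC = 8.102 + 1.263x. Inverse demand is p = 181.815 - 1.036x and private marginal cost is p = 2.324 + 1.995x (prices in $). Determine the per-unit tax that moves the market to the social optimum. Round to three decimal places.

Social marginal cost = private MC + MEC = 10.426 + 3.258x.
Set SMC = demand: 10.426 + 3.258x = 181.815 - 1.036x → x* = 39.9136.
The Pigouvian tax equals MEC at x*: 8.102 + 1.263×39.9136 = 58.5129.

tax = $58.513 per unit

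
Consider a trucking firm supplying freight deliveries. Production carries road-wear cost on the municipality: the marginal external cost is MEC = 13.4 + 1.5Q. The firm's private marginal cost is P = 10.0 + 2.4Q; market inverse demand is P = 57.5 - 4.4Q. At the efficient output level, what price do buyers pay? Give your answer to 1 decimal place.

P = 39.4

Social marginal cost = private MC + MEC = 23.4 + 3.9Q.
Set SMC = demand: 23.4 + 3.9Q = 57.5 - 4.4Q → Q* = 4.1084.
Consumer price on the demand curve at Q*: 57.5 − 4.4×4.1084 = 39.4230.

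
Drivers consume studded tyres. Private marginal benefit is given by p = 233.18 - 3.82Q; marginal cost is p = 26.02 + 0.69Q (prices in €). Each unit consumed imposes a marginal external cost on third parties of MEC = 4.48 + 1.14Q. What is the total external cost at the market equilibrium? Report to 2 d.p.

€1408.42

Market equilibrium (private): 26.02 + 0.69Q = 233.18 - 3.82Q → Q_m = 45.9335.
Total external cost = ∫₀^{Q_m} (4.48 + 1.14Q) dQ = 4.48×45.9335 + ½×1.14×45.9335² = 1408.4173.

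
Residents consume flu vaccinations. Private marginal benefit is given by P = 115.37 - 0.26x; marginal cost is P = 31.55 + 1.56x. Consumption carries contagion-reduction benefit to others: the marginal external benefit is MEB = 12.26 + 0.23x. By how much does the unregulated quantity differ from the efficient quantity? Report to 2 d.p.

14.37 units

Market equilibrium (private): 31.55 + 1.56x = 115.37 - 0.26x → x_m = 46.0549.
Social marginal benefit = demand + MEB = 127.63 - 0.03x.
Set SMB = MC: 127.63 - 0.03x = 31.55 + 1.56x → x* = 60.4277.
Gap = |46.0549 − 60.4277| = 14.3728.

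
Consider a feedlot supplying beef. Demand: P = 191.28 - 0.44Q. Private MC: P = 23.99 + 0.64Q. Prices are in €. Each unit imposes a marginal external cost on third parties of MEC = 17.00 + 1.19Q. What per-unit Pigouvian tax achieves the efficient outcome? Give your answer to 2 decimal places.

Social marginal cost = private MC + MEC = 40.99 + 1.83Q.
Set SMC = demand: 40.99 + 1.83Q = 191.28 - 0.44Q → Q* = 66.2070.
The Pigouvian tax equals MEC at Q*: 17.00 + 1.19×66.2070 = 95.7863.

tax = €95.79 per unit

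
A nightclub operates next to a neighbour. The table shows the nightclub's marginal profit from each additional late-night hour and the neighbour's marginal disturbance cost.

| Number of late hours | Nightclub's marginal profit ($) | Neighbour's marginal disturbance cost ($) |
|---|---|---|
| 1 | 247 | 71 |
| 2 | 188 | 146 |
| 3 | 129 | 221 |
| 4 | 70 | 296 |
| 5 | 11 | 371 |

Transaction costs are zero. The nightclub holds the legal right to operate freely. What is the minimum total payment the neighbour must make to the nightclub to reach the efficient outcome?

Left alone the nightclub would choose level 5 (marginal profit stays positive).
Efficient level: k* = 2 (marginal profit ≥ marginal disturbance cost through 2).
The neighbour must at least cover the nightclub's forgone profit from cutting 5→2: 129 + 70 + 11 = 210.

$210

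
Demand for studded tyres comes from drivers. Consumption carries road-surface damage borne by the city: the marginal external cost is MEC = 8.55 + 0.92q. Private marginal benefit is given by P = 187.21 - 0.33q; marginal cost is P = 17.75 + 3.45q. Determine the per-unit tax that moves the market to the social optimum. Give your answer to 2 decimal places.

tax = 40.05 per unit

Social marginal benefit = demand − MEC = 178.66 - 1.25q.
Set SMB = MC: 178.66 - 1.25q = 17.75 + 3.45q → q* = 34.2362.
The Pigouvian tax equals MEC at q*: 8.55 + 0.92×34.2362 = 40.0473.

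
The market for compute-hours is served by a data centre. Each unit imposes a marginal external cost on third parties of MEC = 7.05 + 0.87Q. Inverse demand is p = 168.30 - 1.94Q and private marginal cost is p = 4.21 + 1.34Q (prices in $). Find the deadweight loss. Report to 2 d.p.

DWL = $308.16

Market equilibrium (private): 4.21 + 1.34Q = 168.30 - 1.94Q → Q_m = 50.0274.
Social marginal cost = private MC + MEC = 11.26 + 2.21Q.
Set SMC = demand: 11.26 + 2.21Q = 168.30 - 1.94Q → Q* = 37.8410.
Between Q* and Q_m the wedge SMC − demand runs linearly from 0 to MEC(Q_m), so the loss is a triangle.
DWL = ½ × 12.1864 × 50.5739 = 308.1569.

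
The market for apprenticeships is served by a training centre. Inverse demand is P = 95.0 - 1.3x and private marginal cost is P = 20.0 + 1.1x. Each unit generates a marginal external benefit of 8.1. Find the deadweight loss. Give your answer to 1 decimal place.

DWL = 13.7

Market equilibrium (private): 20.0 + 1.1x = 95.0 - 1.3x → x_m = 31.2500.
Social marginal cost = private MC − MEB = 11.9 + 1.1x.
Set SMC = demand: 11.9 + 1.1x = 95.0 - 1.3x → x* = 34.6250.
Height of the DWL triangle at x_m is demand(x_m) − SMC(x_m) = MEB(x_m) = 8.1000.
DWL = ½ × 3.3750 × 8.1000 = 13.6688.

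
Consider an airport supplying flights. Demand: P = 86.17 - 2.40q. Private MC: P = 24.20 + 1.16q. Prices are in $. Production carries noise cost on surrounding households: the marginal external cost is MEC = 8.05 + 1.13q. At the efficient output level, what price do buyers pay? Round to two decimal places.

P = $58.58

Social marginal cost = private MC + MEC = 32.25 + 2.29q.
Set SMC = demand: 32.25 + 2.29q = 86.17 - 2.40q → q* = 11.4968.
Consumer price on the demand curve at q*: 86.17 − 2.40×11.4968 = 58.5777.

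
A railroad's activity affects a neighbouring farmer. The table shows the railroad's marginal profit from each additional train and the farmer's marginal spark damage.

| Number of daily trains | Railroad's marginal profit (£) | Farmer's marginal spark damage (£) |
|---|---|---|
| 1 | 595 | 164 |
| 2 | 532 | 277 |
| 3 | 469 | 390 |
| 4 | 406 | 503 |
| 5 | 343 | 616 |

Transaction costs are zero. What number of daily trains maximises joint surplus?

3

Bargaining reaches the level where marginal profit last exceeds marginal spark damage.
That holds through level 3 (469 ≥ 390) but not at 4 (406 < 503).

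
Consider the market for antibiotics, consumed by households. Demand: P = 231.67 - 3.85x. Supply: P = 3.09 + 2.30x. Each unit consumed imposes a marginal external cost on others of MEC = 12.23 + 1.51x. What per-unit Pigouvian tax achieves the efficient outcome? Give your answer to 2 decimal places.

tax = 54.88 per unit

Social marginal benefit = demand − MEC = 219.44 - 5.36x.
Set SMB = MC: 219.44 - 5.36x = 3.09 + 2.30x → x* = 28.2441.
The Pigouvian tax equals MEC at x*: 12.23 + 1.51×28.2441 = 54.8786.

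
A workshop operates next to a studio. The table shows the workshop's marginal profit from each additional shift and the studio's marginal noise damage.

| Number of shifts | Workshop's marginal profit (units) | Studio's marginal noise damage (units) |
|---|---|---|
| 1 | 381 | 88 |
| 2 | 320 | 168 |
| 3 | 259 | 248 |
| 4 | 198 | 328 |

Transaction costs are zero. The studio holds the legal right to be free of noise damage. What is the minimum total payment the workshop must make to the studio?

504

Efficient level: marginal profit ≥ marginal noise damage through level 3, so k* = 3.
With the studio holding the right, the workshop must at least compensate total damage at k*: 88 + 168 + 248 = 504.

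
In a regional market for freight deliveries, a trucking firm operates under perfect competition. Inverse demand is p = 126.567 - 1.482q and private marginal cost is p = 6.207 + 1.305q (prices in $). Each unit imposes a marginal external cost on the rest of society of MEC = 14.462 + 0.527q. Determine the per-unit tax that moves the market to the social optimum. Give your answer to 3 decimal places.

tax = $31.302 per unit

Social marginal cost = private MC + MEC = 20.669 + 1.832q.
Set SMC = demand: 20.669 + 1.832q = 126.567 - 1.482q → q* = 31.9547.
The Pigouvian tax equals MEC at q*: 14.462 + 0.527×31.9547 = 31.3021.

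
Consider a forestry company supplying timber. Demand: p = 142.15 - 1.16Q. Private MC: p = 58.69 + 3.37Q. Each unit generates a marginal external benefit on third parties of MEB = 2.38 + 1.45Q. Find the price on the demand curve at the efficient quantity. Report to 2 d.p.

Social marginal cost = private MC − MEB = 56.31 + 1.92Q.
Set SMC = demand: 56.31 + 1.92Q = 142.15 - 1.16Q → Q* = 27.8701.
Consumer price on the demand curve at Q*: 142.15 − 1.16×27.8701 = 109.8207.

P = 109.82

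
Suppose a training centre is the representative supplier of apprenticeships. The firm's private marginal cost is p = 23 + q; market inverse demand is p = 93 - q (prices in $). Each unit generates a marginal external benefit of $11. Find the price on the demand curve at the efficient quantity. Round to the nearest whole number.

Social marginal cost = private MC − MEB = 12 + q.
Set SMC = demand: 12 + q = 93 - q → q* = 40.5000.
Consumer price on the demand curve at q*: 93 − 1×40.5000 = 52.5000.

P = $53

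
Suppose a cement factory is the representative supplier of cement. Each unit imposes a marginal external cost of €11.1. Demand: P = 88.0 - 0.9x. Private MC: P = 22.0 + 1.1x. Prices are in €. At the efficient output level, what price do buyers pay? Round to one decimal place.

Social marginal cost = private MC + MEC = 33.1 + 1.1x.
Set SMC = demand: 33.1 + 1.1x = 88.0 - 0.9x → x* = 27.4500.
Consumer price on the demand curve at x*: 88.0 − 0.9×27.4500 = 63.2950.

P = €63.3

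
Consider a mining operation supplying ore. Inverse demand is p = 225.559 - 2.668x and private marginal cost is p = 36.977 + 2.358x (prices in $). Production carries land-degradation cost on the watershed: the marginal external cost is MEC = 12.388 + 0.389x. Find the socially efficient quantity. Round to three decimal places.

x* = 32.538

Social marginal cost = private MC + MEC = 49.365 + 2.747x.
Set SMC = demand: 49.365 + 2.747x = 225.559 - 2.668x → x* = 32.5381.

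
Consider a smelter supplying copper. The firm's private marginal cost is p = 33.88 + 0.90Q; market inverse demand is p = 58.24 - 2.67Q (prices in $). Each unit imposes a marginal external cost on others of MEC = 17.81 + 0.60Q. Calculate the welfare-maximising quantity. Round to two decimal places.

Social marginal cost = private MC + MEC = 51.69 + 1.50Q.
Set SMC = demand: 51.69 + 1.50Q = 58.24 - 2.67Q → Q* = 1.5707.

Q* = 1.57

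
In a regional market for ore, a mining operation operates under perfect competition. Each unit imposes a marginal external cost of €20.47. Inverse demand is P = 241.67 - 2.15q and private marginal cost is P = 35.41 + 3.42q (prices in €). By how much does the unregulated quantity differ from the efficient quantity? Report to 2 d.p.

Market equilibrium (private): 35.41 + 3.42q = 241.67 - 2.15q → q_m = 37.0305.
Social marginal cost = private MC + MEC = 55.88 + 3.42q.
Set SMC = demand: 55.88 + 3.42q = 241.67 - 2.15q → q* = 33.3555.
Gap = |37.0305 − 33.3555| = 3.6750.

3.68 units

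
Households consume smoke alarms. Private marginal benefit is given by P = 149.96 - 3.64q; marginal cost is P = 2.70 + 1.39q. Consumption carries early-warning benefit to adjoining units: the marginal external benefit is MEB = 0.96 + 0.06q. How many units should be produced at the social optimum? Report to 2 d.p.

q* = 29.82

Social marginal benefit = demand + MEB = 150.92 - 3.58q.
Set SMB = MC: 150.92 - 3.58q = 2.70 + 1.39q → q* = 29.8229.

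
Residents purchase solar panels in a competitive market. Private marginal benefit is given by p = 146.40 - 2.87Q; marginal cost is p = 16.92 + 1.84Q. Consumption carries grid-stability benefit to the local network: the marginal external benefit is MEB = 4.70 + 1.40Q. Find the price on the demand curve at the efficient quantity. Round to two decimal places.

Social marginal benefit = demand + MEB = 151.10 - 1.47Q.
Set SMB = MC: 151.10 - 1.47Q = 16.92 + 1.84Q → Q* = 40.5378.
Consumer price on the demand curve at Q*: 146.40 − 2.87×40.5378 = 30.0565.

P = 30.06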